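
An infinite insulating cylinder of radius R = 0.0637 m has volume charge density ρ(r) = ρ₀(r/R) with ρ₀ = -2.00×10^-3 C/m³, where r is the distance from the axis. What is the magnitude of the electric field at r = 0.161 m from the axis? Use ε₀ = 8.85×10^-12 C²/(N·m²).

|E| ≈ 1.90×10^6 V/m

Coaxial Gaussian cylinder, radius r = 0.161 m, length L (r > R, full charge per length enclosed).
λ_enc = 2π ∫₀^R ρ₀(r'/R)^1 r' dr' = 2πρ₀R²/3 = -1.70×10^-5 C/m.
Since E is radial and uniform over the curved surface, Φ = E·2πrL = Q_enc/ε₀ = λ_enc L/ε₀.
E = |λ_enc|/(2πε₀r) = (1.70e-5)/(2π·8.85×10^-12·0.161) = 1.90e6 N/C.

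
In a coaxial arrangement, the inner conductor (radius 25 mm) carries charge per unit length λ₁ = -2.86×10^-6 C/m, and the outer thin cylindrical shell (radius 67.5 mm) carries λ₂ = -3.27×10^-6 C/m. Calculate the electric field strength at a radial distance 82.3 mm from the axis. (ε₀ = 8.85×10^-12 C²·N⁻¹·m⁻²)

|E| = 1.34e6 V/m

By cylindrical symmetry E is radial; use a coaxial Gaussian cylinder of radius 82.3 mm and length L (r > 67.5 mm, enclosing both).
λ_enc = λ₁ + λ₂ = (-2.86e-6) + (-3.27×10^-6) = -6.13×10^-6 C/m.
Gauss's law: E·2πrL = λ_enc L/ε₀.
E = |λ_enc|/(2πε₀r) = (6.13e-6)/(2π·8.85×10^-12·0.0823) = 1.34×10^6 N/C.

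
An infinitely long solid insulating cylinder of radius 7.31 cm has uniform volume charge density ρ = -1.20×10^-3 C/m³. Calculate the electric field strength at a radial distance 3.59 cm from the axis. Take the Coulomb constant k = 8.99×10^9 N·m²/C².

Coaxial Gaussian cylinder, radius r = 3.59 cm, length L (r < R).
Enclosed charge per unit length: λ_enc = ρ·πr² = (-1.20×10^-3)π(0.0359)² = -4.859×10^-6 C/m.
Gauss's law: E·2πrL = λ_enc L/ε₀.
E = 2k|λ_enc|/r = 2(8.99×10^9)(4.859×10^-6)/(0.0359) = 2.43×10^6 N/C.

E = 2.43×10^6 N/C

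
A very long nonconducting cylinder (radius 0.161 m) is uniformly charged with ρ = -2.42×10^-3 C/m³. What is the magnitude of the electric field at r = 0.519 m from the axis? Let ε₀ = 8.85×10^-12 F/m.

E = 6.83×10^6 N/C

By cylindrical symmetry E is radial; use a coaxial Gaussian cylinder of radius 0.519 m and length L (r > 0.161 m, full cross-section enclosed).
λ_enc = ρ·πR² = (-2.42e-3)π(0.161)² = -1.971×10^-4 C/m.
Gauss's law: E·2πrL = λ_enc L/ε₀.
E = |λ_enc|/(2πε₀r) = (1.971×10^-4)/(2π·8.85×10^-12·0.519) = 6.83×10^6 N/C.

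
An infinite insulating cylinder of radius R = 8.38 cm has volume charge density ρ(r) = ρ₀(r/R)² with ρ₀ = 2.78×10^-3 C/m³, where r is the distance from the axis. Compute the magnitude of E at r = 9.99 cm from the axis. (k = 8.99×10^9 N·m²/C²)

By cylindrical symmetry E is radial; use a coaxial Gaussian cylinder of radius 9.99 cm and length L (r > R, full charge per length enclosed).
λ_enc = 2π ∫₀^R ρ₀(r'/R)^2 r' dr' = 2πρ₀R²/4 = 3.067×10^-5 C/m.
By Gauss's law (flux through the curved wall only), E·2πrL = λ_enc L/ε₀.
E = 2k|λ_enc|/r = 2(8.99×10^9)(3.067e-5)/(0.0999) = 5.52×10^6 N/C.

5.52e6 V/m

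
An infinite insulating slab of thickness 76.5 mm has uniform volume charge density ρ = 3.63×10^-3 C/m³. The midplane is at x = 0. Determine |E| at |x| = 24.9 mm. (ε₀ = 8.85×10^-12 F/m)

E ≈ 1.02×10^7 N/C

By symmetry E is perpendicular to the slab. A Gaussian pillbox from −24.9 mm to +24.9 mm (face area A) lies entirely within the slab.
Q_enc = ρ·(2x)·A and flux = 2EA, so 2EA = 2ρxA/ε₀ ⇒ E = |ρ|x/ε₀.
E = (3.63×10^-3)(0.0249)/(8.85×10^-12) = 1.02×10^7 N/C.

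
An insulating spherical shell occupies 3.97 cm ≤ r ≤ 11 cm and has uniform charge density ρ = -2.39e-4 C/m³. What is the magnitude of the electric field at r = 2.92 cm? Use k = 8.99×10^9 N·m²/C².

By spherical symmetry E is radial; choose a Gaussian sphere of radius r = 2.92 cm (r < 3.97 cm, inside the empty cavity).
Q_enc = 0 (all charge lies at larger r); Gauss's law gives E = 0.

E = 0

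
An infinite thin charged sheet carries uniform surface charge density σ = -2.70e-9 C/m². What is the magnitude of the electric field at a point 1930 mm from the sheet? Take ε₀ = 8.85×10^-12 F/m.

|E| = 153 N/C

Choose a cylindrical pillbox piercing the sheet, end faces (area A) parallel to it.
Flux Φ = 2EA and Q_enc = σA, so 2EA = σA/ε₀ ⇒ E = |σ|/(2ε₀), independent of distance.
E = |σ|/(2ε₀) = (2.70×10^-9)/(2·8.85×10^-12) = 153 N/C.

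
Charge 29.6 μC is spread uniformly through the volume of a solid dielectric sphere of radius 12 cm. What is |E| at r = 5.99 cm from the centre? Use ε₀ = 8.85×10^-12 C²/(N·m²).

9.23×10^6 N/C

Use a concentric Gaussian sphere at r = 5.99 cm (r < R).
For a uniform sphere the enclosed fraction is (r/R)³, so Q_enc = (29.6 μC)(0.0599/0.12)³ = 3.682e-6 C.
By Gauss's law, ∮E·dA = E·4πr² = Q_enc/ε₀.
E = |Q_enc|/(4πε₀r²) = (3.682e-6)/(4π·8.85×10^-12·(0.0599)²) = 9.23e6 N/C.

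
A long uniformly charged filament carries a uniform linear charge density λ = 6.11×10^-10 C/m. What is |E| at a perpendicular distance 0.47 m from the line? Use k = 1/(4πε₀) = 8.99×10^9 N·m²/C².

Coaxial Gaussian cylinder, radius r = 0.47 m, length L.
Q_enc = λL, so λ_enc = 6.11×10^-10 C/m.
Gauss's law: E·2πrL = λ_enc L/ε₀.
E = 2k|λ_enc|/r = 2(8.99×10^9)(6.11×10^-10)/(0.47) = 23.4 N/C.

23.4 V/m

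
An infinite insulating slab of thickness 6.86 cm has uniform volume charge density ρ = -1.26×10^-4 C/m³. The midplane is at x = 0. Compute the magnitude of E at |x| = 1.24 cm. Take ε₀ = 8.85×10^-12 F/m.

1.77×10^5 N/C

By symmetry E is perpendicular to the slab. A Gaussian pillbox from −1.24 cm to +1.24 cm (face area A) lies entirely within the slab.
Q_enc = ρ·(2x)·A and flux = 2EA, so 2EA = 2ρxA/ε₀ ⇒ E = |ρ|x/ε₀.
E = (1.26×10^-4)(0.0124)/(8.85×10^-12) = 1.77e5 N/C.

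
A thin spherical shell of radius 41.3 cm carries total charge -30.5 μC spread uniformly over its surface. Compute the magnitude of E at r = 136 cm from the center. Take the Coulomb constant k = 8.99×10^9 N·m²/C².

By spherical symmetry E is radial; choose a Gaussian sphere of radius r = 136 cm (r > 41.3 cm).
The entire shell is enclosed: Q_enc = -3.05e-5 C.
By Gauss's law, ∮E·dA = E·4πr² = Q_enc/ε₀.
E = k|Q_enc|/r² = (8.99×10^9)(3.05×10^-5)/(1.36)² = 1.48×10^5 N/C.

1.48×10^5 N/C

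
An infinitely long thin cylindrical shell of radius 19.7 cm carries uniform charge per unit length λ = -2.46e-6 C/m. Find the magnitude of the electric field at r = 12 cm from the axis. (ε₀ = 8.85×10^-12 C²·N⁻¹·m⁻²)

Take a coaxial cylindrical Gaussian surface of radius r = 12 cm and length L (r < 19.7 cm, inside the shell).
All the surface charge lies outside this cylinder: Q_enc = 0, hence E = 0.

E = 0 (no enclosed charge)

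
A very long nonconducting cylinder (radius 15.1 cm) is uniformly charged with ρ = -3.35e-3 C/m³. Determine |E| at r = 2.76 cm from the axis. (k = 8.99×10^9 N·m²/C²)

5.22e6 N/C

Take a coaxial cylindrical Gaussian surface of radius r = 2.76 cm and length L (r < R).
Enclosed charge per unit length: λ_enc = ρ·πr² = (-3.35×10^-3)π(0.0276)² = -8.017×10^-6 C/m.
Gauss's law: E·2πrL = λ_enc L/ε₀.
E = 2k|λ_enc|/r = 2(8.99×10^9)(8.017×10^-6)/(0.0276) = 5.22×10^6 N/C.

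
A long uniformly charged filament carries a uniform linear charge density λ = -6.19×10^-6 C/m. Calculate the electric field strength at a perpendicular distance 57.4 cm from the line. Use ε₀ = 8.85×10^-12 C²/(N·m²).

E ≈ 1.94×10^5 N/C

By cylindrical symmetry E is radial; use a coaxial Gaussian cylinder of radius 57.4 cm and length L.
Q_enc = λL, so λ_enc = -6.19e-6 C/m.
Since E is radial and uniform over the curved surface, Φ = E·2πrL = Q_enc/ε₀ = λ_enc L/ε₀.
E = |λ_enc|/(2πε₀r) = (6.19×10^-6)/(2π·8.85×10^-12·0.574) = 1.94×10^5 N/C.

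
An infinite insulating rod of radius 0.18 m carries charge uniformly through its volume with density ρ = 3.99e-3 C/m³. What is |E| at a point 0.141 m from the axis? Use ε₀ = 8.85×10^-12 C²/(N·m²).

|E| = 3.18×10^7 N/C

Coaxial Gaussian cylinder, radius r = 0.141 m, length L (r < R).
Charge inside radius r per length L is ρ·πr²·L, so λ_enc = ρπr² = 2.492×10^-4 C/m.
Applying ∮E·dA = Q_enc/ε₀ with the end caps contributing no flux:
E = |λ_enc|/(2πε₀r) = (2.492×10^-4)/(2π·8.85×10^-12·0.141) = 3.18×10^7 N/C.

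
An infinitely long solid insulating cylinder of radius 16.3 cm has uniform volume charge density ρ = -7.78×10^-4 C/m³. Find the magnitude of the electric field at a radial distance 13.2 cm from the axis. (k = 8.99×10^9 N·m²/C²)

5.80×10^6 N/C

Coaxial Gaussian cylinder, radius r = 13.2 cm, length L (r < R).
Charge inside radius r per length L is ρ·πr²·L, so λ_enc = ρπr² = -4.259×10^-5 C/m.
By Gauss's law (flux through the curved wall only), E·2πrL = λ_enc L/ε₀.
E = 2k|λ_enc|/r = 2(8.99×10^9)(4.259×10^-5)/(0.132) = 5.80e6 N/C.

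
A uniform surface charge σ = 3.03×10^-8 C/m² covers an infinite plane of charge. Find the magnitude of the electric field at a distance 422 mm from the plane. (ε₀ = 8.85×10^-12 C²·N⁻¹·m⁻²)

|E| ≈ 1.71×10^3 N/C

Choose a cylindrical pillbox piercing the sheet, end faces (area A) parallel to it.
Flux Φ = 2EA and Q_enc = σA, so 2EA = σA/ε₀ ⇒ E = |σ|/(2ε₀), independent of distance.
E = |σ|/(2ε₀) = (3.03e-8)/(2·8.85×10^-12) = 1.71×10^3 N/C.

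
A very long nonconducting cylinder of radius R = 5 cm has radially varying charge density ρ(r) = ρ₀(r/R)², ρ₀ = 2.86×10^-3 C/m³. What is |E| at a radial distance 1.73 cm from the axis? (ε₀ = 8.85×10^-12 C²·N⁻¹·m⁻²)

Choose a coaxial cylinder of radius r = 1.73 cm (arbitrary length L) as the Gaussian surface (r < R).
Integrating ρ over the cross-section to radius r: λ_enc = (2πρ₀/R²) ∫₀^r r'^3 dr' = 2πρ₀ r^4/(4·R²) = 1.61×10^-7 C/m.
Applying ∮E·dA = Q_enc/ε₀ with the end caps contributing no flux:
E = |λ_enc|/(2πε₀r) = (1.61×10^-7)/(2π·8.85×10^-12·0.0173) = 1.67e5 N/C.

1.67×10^5 V/m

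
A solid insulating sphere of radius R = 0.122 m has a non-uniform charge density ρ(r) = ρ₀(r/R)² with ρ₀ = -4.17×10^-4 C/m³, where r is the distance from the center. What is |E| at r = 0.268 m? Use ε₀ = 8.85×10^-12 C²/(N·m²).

2.38×10^5 N/C

By spherical symmetry E is radial; choose a Gaussian sphere of radius r = 0.268 m (r > R, all charge enclosed).
Q_enc = 4π ∫₀^R ρ₀(r'/R)^2 r'² dr' = 4πρ₀R³/5 = -1.903e-6 C.
Since E is radial and uniform over the Gaussian sphere, Φ = E·4πr² = Q_enc/ε₀.
E = |Q_enc|/(4πε₀r²) = (1.903×10^-6)/(4π·8.85×10^-12·(0.268)²) = 2.38e5 N/C.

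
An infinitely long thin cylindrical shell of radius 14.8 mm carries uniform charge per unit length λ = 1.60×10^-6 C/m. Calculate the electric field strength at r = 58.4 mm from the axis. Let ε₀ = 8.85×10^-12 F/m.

E = 4.93×10^5 V/m

By cylindrical symmetry E is radial; use a coaxial Gaussian cylinder of radius 58.4 mm and length L (r > 14.8 mm).
The full line charge is enclosed: λ_enc = 1.60×10^-6 C/m.
By Gauss's law (flux through the curved wall only), E·2πrL = λ_enc L/ε₀.
E = |λ_enc|/(2πε₀r) = (1.60e-6)/(2π·8.85×10^-12·0.0584) = 4.93×10^5 N/C.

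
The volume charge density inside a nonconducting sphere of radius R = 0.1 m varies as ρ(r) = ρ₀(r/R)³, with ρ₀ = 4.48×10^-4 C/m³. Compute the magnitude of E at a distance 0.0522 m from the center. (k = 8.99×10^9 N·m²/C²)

By spherical symmetry E is radial; choose a Gaussian sphere of radius r = 0.0522 m (r < R).
Integrate the density: Q_enc = 4π ∫₀^r ρ₀(r'/R)^3 r'² dr' = 4πρ₀ r^6/(6·R³) = 1.898×10^-8 C.
Applying ∮E·dA = Q_enc/ε₀ with Φ = E(4πr²):
E = k|Q_enc|/r² = (8.99×10^9)(1.898×10^-8)/(0.0522)² = 6.26×10^4 N/C.

E = 6.26e4 V/m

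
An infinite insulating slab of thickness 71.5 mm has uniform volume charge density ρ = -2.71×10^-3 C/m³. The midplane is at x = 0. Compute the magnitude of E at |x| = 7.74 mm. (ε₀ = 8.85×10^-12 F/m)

E = 2.37×10^6 V/m

By symmetry E is perpendicular to the slab. A Gaussian pillbox from −7.74 mm to +7.74 mm (face area A) lies entirely within the slab.
Q_enc = ρ·(2x)·A and flux = 2EA, so 2EA = 2ρxA/ε₀ ⇒ E = |ρ|x/ε₀.
E = (2.71e-3)(0.00774)/(8.85×10^-12) = 2.37×10^6 N/C.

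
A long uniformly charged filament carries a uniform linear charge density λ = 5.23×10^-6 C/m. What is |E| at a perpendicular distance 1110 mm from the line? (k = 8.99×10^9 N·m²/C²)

E ≈ 8.47e4 N/C

Coaxial Gaussian cylinder, radius r = 1110 mm, length L.
Q_enc = λL, so λ_enc = 5.23e-6 C/m.
Gauss's law: E·2πrL = λ_enc L/ε₀.
E = 2k|λ_enc|/r = 2(8.99×10^9)(5.23e-6)/(1.11) = 8.47×10^4 N/C.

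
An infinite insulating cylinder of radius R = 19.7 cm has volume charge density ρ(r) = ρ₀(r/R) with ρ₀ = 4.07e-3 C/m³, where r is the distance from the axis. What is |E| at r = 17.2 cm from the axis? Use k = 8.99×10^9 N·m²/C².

|E| ≈ 2.30×10^7 N/C

By cylindrical symmetry E is radial; use a coaxial Gaussian cylinder of radius 17.2 cm and length L (r < R).
Integrating ρ over the cross-section to radius r: λ_enc = (2πρ₀/R) ∫₀^r r'^2 dr' = 2πρ₀ r^3/(3·R) = 2.202e-4 C/m.
Since E is radial and uniform over the curved surface, Φ = E·2πrL = Q_enc/ε₀ = λ_enc L/ε₀.
E = 2k|λ_enc|/r = 2(8.99×10^9)(2.202×10^-4)/(0.172) = 2.30×10^7 N/C.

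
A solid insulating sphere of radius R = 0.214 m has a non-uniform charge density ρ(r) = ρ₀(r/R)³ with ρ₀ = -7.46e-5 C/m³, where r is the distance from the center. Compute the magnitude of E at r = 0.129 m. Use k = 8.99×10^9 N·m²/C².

|E| = 3.97×10^4 N/C

Symmetry ⇒ E = E(r) r̂. Gaussian sphere of radius r = 0.129 m (r < R).
Q_enc = ∫₀^r ρ(r')·4πr'² dr' = (4πρ₀/R³) ∫₀^r r'^5 dr' = 4πρ₀ r^6/(6·R³) = -7.347e-8 C.
Since E is radial and uniform over the Gaussian sphere, Φ = E·4πr² = Q_enc/ε₀.
E = k|Q_enc|/r² = (8.99×10^9)(7.347e-8)/(0.129)² = 3.97×10^4 N/C.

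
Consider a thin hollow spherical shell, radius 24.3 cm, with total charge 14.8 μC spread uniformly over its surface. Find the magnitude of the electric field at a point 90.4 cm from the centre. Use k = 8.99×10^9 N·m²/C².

1.63×10^5 N/C

Take a concentric spherical Gaussian surface of radius r = 90.4 cm (r > 24.3 cm).
The entire shell is enclosed: Q_enc = 1.48×10^-5 C.
Applying ∮E·dA = Q_enc/ε₀ with Φ = E(4πr²):
E = k|Q_enc|/r² = (8.99×10^9)(1.48e-5)/(0.904)² = 1.63e5 N/C.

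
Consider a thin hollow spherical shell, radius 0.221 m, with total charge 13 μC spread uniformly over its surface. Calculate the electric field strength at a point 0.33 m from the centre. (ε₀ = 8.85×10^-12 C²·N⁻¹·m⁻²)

By spherical symmetry E is radial; choose a Gaussian sphere of radius r = 0.33 m (r > 0.221 m).
The entire shell is enclosed: Q_enc = 1.30×10^-5 C.
Applying ∮E·dA = Q_enc/ε₀ with Φ = E(4πr²):
E = |Q_enc|/(4πε₀r²) = (1.30×10^-5)/(4π·8.85×10^-12·(0.33)²) = 1.07×10^6 N/C.

1.07×10^6 N/C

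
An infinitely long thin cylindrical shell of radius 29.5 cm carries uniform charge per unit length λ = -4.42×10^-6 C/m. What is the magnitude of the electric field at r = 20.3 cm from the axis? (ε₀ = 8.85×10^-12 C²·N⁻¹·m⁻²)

|E| = 0 V/m

Choose a coaxial cylinder of radius r = 20.3 cm (arbitrary length L) as the Gaussian surface (r < 29.5 cm, inside the shell).
No charge is enclosed, so Gauss's law gives E·2πrL = 0 ⇒ E = 0.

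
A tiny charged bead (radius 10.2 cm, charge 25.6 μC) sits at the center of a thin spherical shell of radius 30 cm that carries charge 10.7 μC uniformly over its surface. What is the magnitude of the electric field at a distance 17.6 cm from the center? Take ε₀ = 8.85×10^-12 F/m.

E = 7.43×10^6 V/m

Take a concentric spherical Gaussian surface of radius r = 17.6 cm (between the bodies, 10.2 cm < r < 30 cm).
The shell at 30 cm lies outside the Gaussian surface, so Q_enc = 25.6 μC = 2.56×10^-5 C.
By Gauss's law, ∮E·dA = E·4πr² = Q_enc/ε₀.
E = |Q_enc|/(4πε₀r²) = (2.56×10^-5)/(4π·8.85×10^-12·(0.176)²) = 7.43×10^6 N/C.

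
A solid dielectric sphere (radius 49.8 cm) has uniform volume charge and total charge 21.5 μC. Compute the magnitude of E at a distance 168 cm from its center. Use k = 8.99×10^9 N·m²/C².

By spherical symmetry E is radial; choose a Gaussian sphere of radius r = 168 cm (r > R, so the entire charge is enclosed).
Q_enc = 21.5 μC = 2.15×10^-5 C.
Gauss's law: E·4πr² = Q_enc/ε₀.
E = k|Q_enc|/r² = (8.99×10^9)(2.15e-5)/(1.68)² = 6.85×10^4 N/C.

|E| = 6.85×10^4 N/C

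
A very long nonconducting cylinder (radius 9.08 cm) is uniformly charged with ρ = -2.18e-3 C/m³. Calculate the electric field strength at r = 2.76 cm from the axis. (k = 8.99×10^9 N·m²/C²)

|E| = 3.40e6 N/C

Choose a coaxial cylinder of radius r = 2.76 cm (arbitrary length L) as the Gaussian surface (r < R).
Enclosed charge per unit length: λ_enc = ρ·πr² = (-2.18e-3)π(0.0276)² = -5.217×10^-6 C/m.
Since E is radial and uniform over the curved surface, Φ = E·2πrL = Q_enc/ε₀ = λ_enc L/ε₀.
E = 2k|λ_enc|/r = 2(8.99×10^9)(5.217×10^-6)/(0.0276) = 3.40e6 N/C.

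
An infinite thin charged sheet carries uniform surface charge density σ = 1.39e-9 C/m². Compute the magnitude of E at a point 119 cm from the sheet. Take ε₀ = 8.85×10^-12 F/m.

E ≈ 78.5 V/m

By planar symmetry E is perpendicular to the sheet and uniform; use a Gaussian pillbox with flat faces of area A on each side of the sheet.
Flux Φ = 2EA and Q_enc = σA, so 2EA = σA/ε₀ ⇒ E = |σ|/(2ε₀), independent of distance.
E = |σ|/(2ε₀) = (1.39×10^-9)/(2·8.85×10^-12) = 78.5 N/C.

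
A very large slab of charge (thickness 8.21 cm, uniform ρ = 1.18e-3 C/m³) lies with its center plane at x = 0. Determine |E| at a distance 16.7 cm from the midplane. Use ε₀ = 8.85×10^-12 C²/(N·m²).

E ≈ 5.47×10^6 N/C

The point |x| = 16.7 cm lies outside the slab (half-thickness 0.04105 m). A symmetric pillbox spanning the full slab encloses Q_enc = ρ·d·A.
Flux = 2EA ⇒ E = |ρ|d/(2ε₀), independent of distance outside.
E = (1.18×10^-3)(0.0821)/(2·8.85×10^-12) = 5.47×10^6 N/C.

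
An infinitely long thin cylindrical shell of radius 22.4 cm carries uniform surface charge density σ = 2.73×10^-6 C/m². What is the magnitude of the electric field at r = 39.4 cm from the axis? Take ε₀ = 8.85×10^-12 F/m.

Take a coaxial cylindrical Gaussian surface of radius r = 39.4 cm and length L (r > 22.4 cm).
The whole shell is enclosed: λ_enc = σ·2πR = (2.73×10^-6)·2π·(0.224) = 3.842×10^-6 C/m.
Since E is radial and uniform over the curved surface, Φ = E·2πrL = Q_enc/ε₀ = λ_enc L/ε₀.
E = |λ_enc|/(2πε₀r) = (3.842×10^-6)/(2π·8.85×10^-12·0.394) = 1.75e5 N/C.

|E| ≈ 1.75×10^5 N/C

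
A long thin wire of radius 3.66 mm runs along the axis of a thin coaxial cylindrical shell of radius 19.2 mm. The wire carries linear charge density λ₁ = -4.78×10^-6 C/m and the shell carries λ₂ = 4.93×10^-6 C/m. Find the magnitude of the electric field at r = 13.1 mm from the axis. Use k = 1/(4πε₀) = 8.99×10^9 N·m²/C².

Take a coaxial cylindrical Gaussian surface of radius r = 13.1 mm and length L (between the conductors, 3.66 mm < r < 19.2 mm).
The shell at 19.2 mm lies outside the Gaussian surface, so λ_enc = λ₁ = -4.78×10^-6 C/m.
Applying ∮E·dA = Q_enc/ε₀ with the end caps contributing no flux:
E = 2k|λ_enc|/r = 2(8.99×10^9)(4.78×10^-6)/(0.0131) = 6.56×10^6 N/C.

|E| ≈ 6.56e6 N/C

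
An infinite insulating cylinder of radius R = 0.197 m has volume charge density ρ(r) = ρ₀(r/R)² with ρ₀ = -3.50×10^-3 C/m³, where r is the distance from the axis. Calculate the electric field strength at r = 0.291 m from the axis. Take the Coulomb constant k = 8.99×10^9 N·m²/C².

1.32×10^7 V/m

Take a coaxial cylindrical Gaussian surface of radius r = 0.291 m and length L (r > R, full charge per length enclosed).
λ_enc = 2π ∫₀^R ρ₀(r'/R)^2 r' dr' = 2πρ₀R²/4 = -2.134×10^-4 C/m.
Gauss's law: E·2πrL = λ_enc L/ε₀.
E = 2k|λ_enc|/r = 2(8.99×10^9)(2.134×10^-4)/(0.291) = 1.32e7 N/C.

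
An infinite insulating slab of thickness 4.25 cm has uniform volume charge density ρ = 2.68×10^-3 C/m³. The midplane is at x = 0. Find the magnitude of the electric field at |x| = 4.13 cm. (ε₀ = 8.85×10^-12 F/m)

E ≈ 6.44×10^6 N/C

The point |x| = 4.13 cm lies outside the slab (half-thickness 0.02125 m). A symmetric pillbox spanning the full slab encloses Q_enc = ρ·d·A.
Flux = 2EA ⇒ E = |ρ|d/(2ε₀), independent of distance outside.
E = (2.68e-3)(0.0425)/(2·8.85×10^-12) = 6.44×10^6 N/C.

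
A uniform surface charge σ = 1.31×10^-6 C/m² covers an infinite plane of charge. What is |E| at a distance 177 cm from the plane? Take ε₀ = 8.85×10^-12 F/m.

E ≈ 7.40×10^4 V/m

By planar symmetry E is perpendicular to the sheet and uniform; use a Gaussian pillbox with flat faces of area A on each side of the sheet.
Flux Φ = 2EA and Q_enc = σA, so 2EA = σA/ε₀ ⇒ E = |σ|/(2ε₀), independent of distance.
E = |σ|/(2ε₀) = (1.31×10^-6)/(2·8.85×10^-12) = 7.40e4 N/C.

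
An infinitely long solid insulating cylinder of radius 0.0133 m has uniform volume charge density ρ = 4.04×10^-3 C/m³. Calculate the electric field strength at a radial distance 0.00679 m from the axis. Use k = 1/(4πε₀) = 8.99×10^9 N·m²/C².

1.55×10^6 N/C

Coaxial Gaussian cylinder, radius r = 0.00679 m, length L (r < R).
Enclosed charge per unit length: λ_enc = ρ·πr² = (4.04×10^-3)π(0.00679)² = 5.852×10^-7 C/m.
Since E is radial and uniform over the curved surface, Φ = E·2πrL = Q_enc/ε₀ = λ_enc L/ε₀.
E = 2k|λ_enc|/r = 2(8.99×10^9)(5.852×10^-7)/(0.00679) = 1.55e6 N/C.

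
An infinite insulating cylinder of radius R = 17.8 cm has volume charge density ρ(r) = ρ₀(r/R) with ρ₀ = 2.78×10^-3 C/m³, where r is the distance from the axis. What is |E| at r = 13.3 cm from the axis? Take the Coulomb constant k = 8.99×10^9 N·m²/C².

Choose a coaxial cylinder of radius r = 13.3 cm (arbitrary length L) as the Gaussian surface (r < R).
λ_enc = ∫₀^r ρ(r')·2πr' dr' = (2πρ₀/R)·r^3/3 = 7.696e-5 C/m.
Gauss's law: E·2πrL = λ_enc L/ε₀.
E = 2k|λ_enc|/r = 2(8.99×10^9)(7.696×10^-5)/(0.133) = 1.04e7 N/C.

E = 1.04×10^7 N/C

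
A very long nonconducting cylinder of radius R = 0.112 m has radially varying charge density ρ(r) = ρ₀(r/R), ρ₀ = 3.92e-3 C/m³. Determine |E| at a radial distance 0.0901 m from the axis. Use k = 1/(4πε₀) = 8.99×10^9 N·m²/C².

By cylindrical symmetry E is radial; use a coaxial Gaussian cylinder of radius 0.0901 m and length L (r < R).
λ_enc = ∫₀^r ρ(r')·2πr' dr' = (2πρ₀/R)·r^3/3 = 5.362e-5 C/m.
Applying ∮E·dA = Q_enc/ε₀ with the end caps contributing no flux:
E = 2k|λ_enc|/r = 2(8.99×10^9)(5.362×10^-5)/(0.0901) = 1.07e7 N/C.

E ≈ 1.07×10^7 V/m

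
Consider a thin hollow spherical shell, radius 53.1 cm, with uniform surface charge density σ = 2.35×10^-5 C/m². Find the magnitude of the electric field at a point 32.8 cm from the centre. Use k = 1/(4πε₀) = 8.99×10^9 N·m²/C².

Symmetry ⇒ E = E(r) r̂. Gaussian sphere of radius r = 32.8 cm (inside the shell, r < 53.1 cm).
No charge lies within this surface, so Q_enc = 0 and Gauss's law gives E·4πr² = 0 ⇒ E = 0.

|E| = 0 N/C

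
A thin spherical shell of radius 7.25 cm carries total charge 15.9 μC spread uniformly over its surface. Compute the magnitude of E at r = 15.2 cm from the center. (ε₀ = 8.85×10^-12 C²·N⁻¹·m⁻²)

|E| ≈ 6.19×10^6 N/C

Take a concentric spherical Gaussian surface of radius r = 15.2 cm (r > 7.25 cm).
The entire shell is enclosed: Q_enc = 1.59×10^-5 C.
Gauss's law: E·4πr² = Q_enc/ε₀.
E = |Q_enc|/(4πε₀r²) = (1.59e-5)/(4π·8.85×10^-12·(0.152)²) = 6.19×10^6 N/C.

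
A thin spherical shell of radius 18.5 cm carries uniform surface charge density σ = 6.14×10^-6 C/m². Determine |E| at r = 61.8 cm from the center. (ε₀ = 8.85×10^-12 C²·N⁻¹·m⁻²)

6.22e4 N/C

Symmetry ⇒ E = E(r) r̂. Gaussian sphere of radius r = 61.8 cm (r > 18.5 cm).
The entire shell is enclosed: Q_enc = σ·4πR² = (6.14e-6)·4π·(0.185)² = 2.641e-6 C.
By Gauss's law, ∮E·dA = E·4πr² = Q_enc/ε₀.
E = |Q_enc|/(4πε₀r²) = (2.641×10^-6)/(4π·8.85×10^-12·(0.618)²) = 6.22×10^4 N/C.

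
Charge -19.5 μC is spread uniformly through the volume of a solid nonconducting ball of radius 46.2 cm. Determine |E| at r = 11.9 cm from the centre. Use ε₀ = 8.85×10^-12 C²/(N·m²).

Symmetry ⇒ E = E(r) r̂. Gaussian sphere of radius r = 11.9 cm (r < R).
Only the charge within r is enclosed: Q_enc = Q·(r/R)³ = (-19.5 μC)·(11.9 cm/46.2 cm)³ = -3.332e-7 C.
Applying ∮E·dA = Q_enc/ε₀ with Φ = E(4πr²):
E = |Q_enc|/(4πε₀r²) = (3.332×10^-7)/(4π·8.85×10^-12·(0.119)²) = 2.12×10^5 N/C.

|E| = 2.12×10^5 N/C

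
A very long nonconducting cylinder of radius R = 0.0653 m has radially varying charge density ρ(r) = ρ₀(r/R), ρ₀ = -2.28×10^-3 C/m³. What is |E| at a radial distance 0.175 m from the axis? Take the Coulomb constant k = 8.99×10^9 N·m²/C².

|E| ≈ 2.09×10^6 N/C

Take a coaxial cylindrical Gaussian surface of radius r = 0.175 m and length L (r > R, full charge per length enclosed).
λ_enc = 2π ∫₀^R ρ₀(r'/R)^1 r' dr' = 2πρ₀R²/3 = -2.036×10^-5 C/m.
Gauss's law: E·2πrL = λ_enc L/ε₀.
E = 2k|λ_enc|/r = 2(8.99×10^9)(2.036×10^-5)/(0.175) = 2.09e6 N/C.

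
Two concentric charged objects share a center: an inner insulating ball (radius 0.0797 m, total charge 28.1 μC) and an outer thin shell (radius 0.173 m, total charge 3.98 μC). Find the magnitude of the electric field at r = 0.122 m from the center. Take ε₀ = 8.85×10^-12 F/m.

|E| ≈ 1.70×10^7 V/m

Symmetry ⇒ E = E(r) r̂. Gaussian sphere of radius r = 0.122 m (between the bodies, 0.0797 m < r < 0.173 m).
The shell at 0.173 m lies outside the Gaussian surface, so Q_enc = 28.1 μC = 2.81e-5 C.
Gauss's law: E·4πr² = Q_enc/ε₀.
E = |Q_enc|/(4πε₀r²) = (2.81e-5)/(4π·8.85×10^-12·(0.122)²) = 1.70×10^7 N/C.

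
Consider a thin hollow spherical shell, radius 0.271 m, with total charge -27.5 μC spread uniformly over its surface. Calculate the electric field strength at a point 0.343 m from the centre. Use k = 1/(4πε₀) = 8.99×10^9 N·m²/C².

E ≈ 2.10×10^6 V/m

Use a concentric Gaussian sphere at r = 0.343 m (r > 0.271 m).
The entire shell is enclosed: Q_enc = -2.75×10^-5 C.
Gauss's law: E·4πr² = Q_enc/ε₀.
E = k|Q_enc|/r² = (8.99×10^9)(2.75e-5)/(0.343)² = 2.10e6 N/C.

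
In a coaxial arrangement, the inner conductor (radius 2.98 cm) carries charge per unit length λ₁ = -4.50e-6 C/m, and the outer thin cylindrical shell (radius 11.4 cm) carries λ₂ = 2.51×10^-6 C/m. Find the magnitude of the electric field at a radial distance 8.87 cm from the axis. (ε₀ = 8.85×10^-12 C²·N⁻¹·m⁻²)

|E| ≈ 9.12×10^5 N/C

Coaxial Gaussian cylinder, radius r = 8.87 cm, length L (between the conductors, 2.98 cm < r < 11.4 cm).
Only the inner wire is enclosed; the outer shell contributes nothing inside itself. λ_enc = λ₁ = -4.50e-6 C/m.
By Gauss's law (flux through the curved wall only), E·2πrL = λ_enc L/ε₀.
E = |λ_enc|/(2πε₀r) = (4.50×10^-6)/(2π·8.85×10^-12·0.0887) = 9.12×10^5 N/C.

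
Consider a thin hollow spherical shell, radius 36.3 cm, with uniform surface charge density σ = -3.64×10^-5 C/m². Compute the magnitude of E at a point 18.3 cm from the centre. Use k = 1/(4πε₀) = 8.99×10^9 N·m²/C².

By spherical symmetry E is radial; choose a Gaussian sphere of radius r = 18.3 cm (inside the shell, r < 36.3 cm).
No charge lies within this surface, so Q_enc = 0 and Gauss's law gives E·4πr² = 0 ⇒ E = 0.

E = 0 (no enclosed charge)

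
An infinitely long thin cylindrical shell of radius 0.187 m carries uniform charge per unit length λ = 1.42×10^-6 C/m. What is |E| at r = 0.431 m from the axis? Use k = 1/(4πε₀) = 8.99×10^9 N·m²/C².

5.92×10^4 N/C

Take a coaxial cylindrical Gaussian surface of radius r = 0.431 m and length L (r > 0.187 m).
The full line charge is enclosed: λ_enc = 1.42e-6 C/m.
Since E is radial and uniform over the curved surface, Φ = E·2πrL = Q_enc/ε₀ = λ_enc L/ε₀.
E = 2k|λ_enc|/r = 2(8.99×10^9)(1.42e-6)/(0.431) = 5.92e4 N/C.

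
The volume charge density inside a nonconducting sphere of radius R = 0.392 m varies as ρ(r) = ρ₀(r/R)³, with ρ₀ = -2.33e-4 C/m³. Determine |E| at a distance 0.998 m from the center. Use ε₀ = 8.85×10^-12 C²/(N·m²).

|E| ≈ 2.65e5 V/m

Symmetry ⇒ E = E(r) r̂. Gaussian sphere of radius r = 0.998 m (r > R, all charge enclosed).
Q_enc = 4π ∫₀^R ρ₀(r'/R)^3 r'² dr' = 4πρ₀R³/6 = -2.939×10^-5 C.
Since E is radial and uniform over the Gaussian sphere, Φ = E·4πr² = Q_enc/ε₀.
E = |Q_enc|/(4πε₀r²) = (2.939×10^-5)/(4π·8.85×10^-12·(0.998)²) = 2.65×10^5 N/C.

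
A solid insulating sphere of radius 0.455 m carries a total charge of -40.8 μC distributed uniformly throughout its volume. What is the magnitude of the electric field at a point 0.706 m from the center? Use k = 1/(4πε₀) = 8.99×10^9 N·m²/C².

7.36×10^5 V/m

By spherical symmetry E is radial; choose a Gaussian sphere of radius r = 0.706 m (r > R, so the entire charge is enclosed).
Q_enc = -40.8 μC = -4.08×10^-5 C.
Gauss's law: E·4πr² = Q_enc/ε₀.
E = k|Q_enc|/r² = (8.99×10^9)(4.08×10^-5)/(0.706)² = 7.36e5 N/C.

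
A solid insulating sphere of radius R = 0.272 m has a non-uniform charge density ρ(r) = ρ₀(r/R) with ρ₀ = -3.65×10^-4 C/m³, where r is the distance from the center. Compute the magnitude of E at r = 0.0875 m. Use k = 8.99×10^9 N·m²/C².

Symmetry ⇒ E = E(r) r̂. Gaussian sphere of radius r = 0.0875 m (r < R).
Integrate the density: Q_enc = 4π ∫₀^r ρ₀(r'/R)^1 r'² dr' = 4πρ₀ r^4/(4·R) = -2.471×10^-7 C.
By Gauss's law, ∮E·dA = E·4πr² = Q_enc/ε₀.
E = k|Q_enc|/r² = (8.99×10^9)(2.471×10^-7)/(0.0875)² = 2.90×10^5 N/C.

|E| = 2.90×10^5 V/m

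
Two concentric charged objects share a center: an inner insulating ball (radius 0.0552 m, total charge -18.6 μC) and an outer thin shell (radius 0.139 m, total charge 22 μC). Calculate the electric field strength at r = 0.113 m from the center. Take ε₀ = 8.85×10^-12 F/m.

E = 1.31e7 V/m

Use a concentric Gaussian sphere at r = 0.113 m (between the bodies, 0.0552 m < r < 0.139 m).
Only the inner charge is enclosed; the outer shell contributes nothing inside itself. Q_enc = -18.6 μC = -1.86e-5 C.
By Gauss's law, ∮E·dA = E·4πr² = Q_enc/ε₀.
E = |Q_enc|/(4πε₀r²) = (1.86×10^-5)/(4π·8.85×10^-12·(0.113)²) = 1.31×10^7 N/C.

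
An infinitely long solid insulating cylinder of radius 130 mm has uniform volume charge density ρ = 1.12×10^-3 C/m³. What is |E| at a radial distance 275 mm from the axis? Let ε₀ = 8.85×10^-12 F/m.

Coaxial Gaussian cylinder, radius r = 275 mm, length L (r > 130 mm, full cross-section enclosed).
λ_enc = ρ·πR² = (1.12e-3)π(0.13)² = 5.946e-5 C/m.
By Gauss's law (flux through the curved wall only), E·2πrL = λ_enc L/ε₀.
E = |λ_enc|/(2πε₀r) = (5.946×10^-5)/(2π·8.85×10^-12·0.275) = 3.89e6 N/C.

E = 3.89×10^6 N/C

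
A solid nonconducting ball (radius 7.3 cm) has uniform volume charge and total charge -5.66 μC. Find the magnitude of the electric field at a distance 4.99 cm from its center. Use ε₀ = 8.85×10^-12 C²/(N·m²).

E = 6.53×10^6 N/C

Use a concentric Gaussian sphere at r = 4.99 cm (r < R).
Only the charge within r is enclosed: Q_enc = Q·(r/R)³ = (-5.66 μC)·(4.99 cm/7.3 cm)³ = -1.808×10^-6 C.
Since E is radial and uniform over the Gaussian sphere, Φ = E·4πr² = Q_enc/ε₀.
E = |Q_enc|/(4πε₀r²) = (1.808×10^-6)/(4π·8.85×10^-12·(0.0499)²) = 6.53e6 N/C.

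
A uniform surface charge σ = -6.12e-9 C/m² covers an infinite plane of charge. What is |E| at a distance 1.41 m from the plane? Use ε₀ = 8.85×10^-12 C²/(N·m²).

E ≈ 346 N/C

Choose a cylindrical pillbox piercing the sheet, end faces (area A) parallel to it.
Flux Φ = 2EA and Q_enc = σA, so 2EA = σA/ε₀ ⇒ E = |σ|/(2ε₀), independent of distance.
E = |σ|/(2ε₀) = (6.12×10^-9)/(2·8.85×10^-12) = 346 N/C.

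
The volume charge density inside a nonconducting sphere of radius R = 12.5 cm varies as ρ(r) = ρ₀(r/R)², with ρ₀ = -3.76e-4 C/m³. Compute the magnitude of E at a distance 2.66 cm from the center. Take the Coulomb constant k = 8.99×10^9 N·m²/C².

Take a concentric spherical Gaussian surface of radius r = 2.66 cm (r < R).
Q_enc = ∫₀^r ρ(r')·4πr'² dr' = (4πρ₀/R²) ∫₀^r r'^4 dr' = 4πρ₀ r^5/(5·R²) = -8.054×10^-10 C.
Gauss's law: E·4πr² = Q_enc/ε₀.
E = k|Q_enc|/r² = (8.99×10^9)(8.054×10^-10)/(0.0266)² = 1.02×10^4 N/C.

E ≈ 1.02×10^4 N/C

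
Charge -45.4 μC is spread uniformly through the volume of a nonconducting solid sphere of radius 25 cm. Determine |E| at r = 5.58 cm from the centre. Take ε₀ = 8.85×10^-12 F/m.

Take a concentric spherical Gaussian surface of radius r = 5.58 cm (r < R).
Only the charge within r is enclosed: Q_enc = Q·(r/R)³ = (-45.4 μC)·(5.58 cm/25 cm)³ = -5.048e-7 C.
By Gauss's law, ∮E·dA = E·4πr² = Q_enc/ε₀.
E = |Q_enc|/(4πε₀r²) = (5.048×10^-7)/(4π·8.85×10^-12·(0.0558)²) = 1.46×10^6 N/C.

|E| ≈ 1.46e6 N/C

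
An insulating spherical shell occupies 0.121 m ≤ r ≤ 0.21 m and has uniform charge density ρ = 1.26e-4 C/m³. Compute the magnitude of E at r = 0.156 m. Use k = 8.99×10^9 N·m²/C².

E ≈ 3.95×10^5 N/C

Use a concentric Gaussian sphere at r = 0.156 m (within the shell material, 0.121 m < r < 0.21 m).
Enclosed charge is the volume from a to r: Q_enc = (4π/3)ρ(r³ − a³) = 1.069e-6 C.
Since E is radial and uniform over the Gaussian sphere, Φ = E·4πr² = Q_enc/ε₀.
E = k|Q_enc|/r² = (8.99×10^9)(1.069e-6)/(0.156)² = 3.95×10^5 N/C.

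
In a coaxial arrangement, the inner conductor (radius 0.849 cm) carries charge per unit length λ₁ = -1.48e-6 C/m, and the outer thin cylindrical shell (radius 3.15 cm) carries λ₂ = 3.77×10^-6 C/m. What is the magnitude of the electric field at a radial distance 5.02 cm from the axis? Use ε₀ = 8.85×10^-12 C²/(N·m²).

Take a coaxial cylindrical Gaussian surface of radius r = 5.02 cm and length L (r > 3.15 cm, enclosing both).
λ_enc = λ₁ + λ₂ = (-1.48×10^-6) + (3.77×10^-6) = 2.29×10^-6 C/m.
Since E is radial and uniform over the curved surface, Φ = E·2πrL = Q_enc/ε₀ = λ_enc L/ε₀.
E = |λ_enc|/(2πε₀r) = (2.29×10^-6)/(2π·8.85×10^-12·0.0502) = 8.20×10^5 N/C.

8.20×10^5 N/C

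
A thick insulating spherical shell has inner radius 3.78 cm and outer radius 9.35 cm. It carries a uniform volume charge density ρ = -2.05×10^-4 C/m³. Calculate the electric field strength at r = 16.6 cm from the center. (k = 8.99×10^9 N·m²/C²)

By spherical symmetry E is radial; choose a Gaussian sphere of radius r = 16.6 cm (r > 9.35 cm, enclosing the whole shell).
Q_enc = ρ·(4π/3)(b³ − a³) = (-2.05×10^-4)·(4π/3)·((0.0935)³ − (0.0378)³) = -6.555×10^-7 C.
Since E is radial and uniform over the Gaussian sphere, Φ = E·4πr² = Q_enc/ε₀.
E = k|Q_enc|/r² = (8.99×10^9)(6.555×10^-7)/(0.166)² = 2.14×10^5 N/C.

|E| ≈ 2.14×10^5 V/m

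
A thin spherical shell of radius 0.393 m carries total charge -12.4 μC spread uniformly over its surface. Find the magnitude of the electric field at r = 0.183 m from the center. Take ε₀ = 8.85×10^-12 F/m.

E = 0

Symmetry ⇒ E = E(r) r̂. Gaussian sphere of radius r = 0.183 m (inside the shell, r < 0.393 m).
No charge lies within this surface, so Q_enc = 0 and Gauss's law gives E·4πr² = 0 ⇒ E = 0.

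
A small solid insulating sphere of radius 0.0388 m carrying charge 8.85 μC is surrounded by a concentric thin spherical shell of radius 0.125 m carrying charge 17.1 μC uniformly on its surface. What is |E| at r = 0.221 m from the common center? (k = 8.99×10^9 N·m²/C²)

By spherical symmetry E is radial; choose a Gaussian sphere of radius r = 0.221 m (r > 0.125 m, enclosing both).
Q_enc = (8.85 μC) + (17.1 μC) = 2.595×10^-5 C.
Since E is radial and uniform over the Gaussian sphere, Φ = E·4πr² = Q_enc/ε₀.
E = k|Q_enc|/r² = (8.99×10^9)(2.595×10^-5)/(0.221)² = 4.78×10^6 N/C.

4.78×10^6 N/C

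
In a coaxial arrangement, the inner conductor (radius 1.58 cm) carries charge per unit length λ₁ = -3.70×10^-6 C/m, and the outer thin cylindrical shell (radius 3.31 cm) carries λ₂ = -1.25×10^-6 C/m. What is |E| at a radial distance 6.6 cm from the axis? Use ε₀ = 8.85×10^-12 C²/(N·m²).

E = 1.35×10^6 V/m

By cylindrical symmetry E is radial; use a coaxial Gaussian cylinder of radius 6.6 cm and length L (r > 3.31 cm, enclosing both).
λ_enc = λ₁ + λ₂ = (-3.70×10^-6) + (-1.25×10^-6) = -4.95e-6 C/m.
Gauss's law: E·2πrL = λ_enc L/ε₀.
E = |λ_enc|/(2πε₀r) = (4.95e-6)/(2π·8.85×10^-12·0.066) = 1.35×10^6 N/C.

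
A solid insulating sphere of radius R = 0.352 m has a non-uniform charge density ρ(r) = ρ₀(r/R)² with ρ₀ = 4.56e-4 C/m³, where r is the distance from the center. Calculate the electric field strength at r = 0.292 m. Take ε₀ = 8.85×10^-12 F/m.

Symmetry ⇒ E = E(r) r̂. Gaussian sphere of radius r = 0.292 m (r < R).
Integrate the density: Q_enc = 4π ∫₀^r ρ₀(r'/R)^2 r'² dr' = 4πρ₀ r^5/(5·R²) = 1.964e-5 C.
Since E is radial and uniform over the Gaussian sphere, Φ = E·4πr² = Q_enc/ε₀.
E = |Q_enc|/(4πε₀r²) = (1.964×10^-5)/(4π·8.85×10^-12·(0.292)²) = 2.07×10^6 N/C.

2.07×10^6 V/m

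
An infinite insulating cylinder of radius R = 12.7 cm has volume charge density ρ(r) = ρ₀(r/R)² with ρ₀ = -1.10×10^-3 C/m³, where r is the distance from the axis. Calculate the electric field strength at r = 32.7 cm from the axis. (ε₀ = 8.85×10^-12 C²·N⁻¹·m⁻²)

Take a coaxial cylindrical Gaussian surface of radius r = 32.7 cm and length L (r > R, full charge per length enclosed).
λ_enc = 2π ∫₀^R ρ₀(r'/R)^2 r' dr' = 2πρ₀R²/4 = -2.787e-5 C/m.
Applying ∮E·dA = Q_enc/ε₀ with the end caps contributing no flux:
E = |λ_enc|/(2πε₀r) = (2.787×10^-5)/(2π·8.85×10^-12·0.327) = 1.53×10^6 N/C.

|E| = 1.53×10^6 V/m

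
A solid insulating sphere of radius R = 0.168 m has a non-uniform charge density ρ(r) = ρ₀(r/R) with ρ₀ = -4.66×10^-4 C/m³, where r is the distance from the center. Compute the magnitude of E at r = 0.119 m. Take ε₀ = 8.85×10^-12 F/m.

Use a concentric Gaussian sphere at r = 0.119 m (r < R).
Q_enc = ∫₀^r ρ(r')·4πr'² dr' = (4πρ₀/R) ∫₀^r r'^3 dr' = 4πρ₀ r^4/(4·R) = -1.747e-6 C.
Applying ∮E·dA = Q_enc/ε₀ with Φ = E(4πr²):
E = |Q_enc|/(4πε₀r²) = (1.747×10^-6)/(4π·8.85×10^-12·(0.119)²) = 1.11e6 N/C.

E ≈ 1.11e6 V/m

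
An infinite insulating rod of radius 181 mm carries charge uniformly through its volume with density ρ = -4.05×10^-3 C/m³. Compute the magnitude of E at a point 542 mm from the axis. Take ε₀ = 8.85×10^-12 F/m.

By cylindrical symmetry E is radial; use a coaxial Gaussian cylinder of radius 542 mm and length L (r > 181 mm, full cross-section enclosed).
λ_enc = ρ·πR² = (-4.05×10^-3)π(0.181)² = -4.168e-4 C/m.
By Gauss's law (flux through the curved wall only), E·2πrL = λ_enc L/ε₀.
E = |λ_enc|/(2πε₀r) = (4.168×10^-4)/(2π·8.85×10^-12·0.542) = 1.38×10^7 N/C.

|E| ≈ 1.38e7 V/m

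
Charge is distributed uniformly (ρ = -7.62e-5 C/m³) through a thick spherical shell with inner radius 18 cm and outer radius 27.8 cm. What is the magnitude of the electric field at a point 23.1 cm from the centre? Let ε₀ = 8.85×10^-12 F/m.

Symmetry ⇒ E = E(r) r̂. Gaussian sphere of radius r = 23.1 cm (within the shell material, 18 cm < r < 27.8 cm).
Only the shell between 18 cm and r is enclosed: Q_enc = ρ·(4π/3)(r³ − a³) = (-7.62e-5)·(4π/3)·((0.231)³ − (0.18)³) = -2.073×10^-6 C.
Gauss's law: E·4πr² = Q_enc/ε₀.
E = |Q_enc|/(4πε₀r²) = (2.073×10^-6)/(4π·8.85×10^-12·(0.231)²) = 3.49e5 N/C.

3.49×10^5 N/C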